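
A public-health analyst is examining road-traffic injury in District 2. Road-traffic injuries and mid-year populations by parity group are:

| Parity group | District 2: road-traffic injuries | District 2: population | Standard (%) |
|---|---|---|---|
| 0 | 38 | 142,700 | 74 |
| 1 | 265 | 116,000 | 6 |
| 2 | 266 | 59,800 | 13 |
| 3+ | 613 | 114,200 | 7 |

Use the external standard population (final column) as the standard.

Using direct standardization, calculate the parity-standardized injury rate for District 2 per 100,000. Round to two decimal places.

Parity-specific rates per 100,000 for District 2: 26.63, 228.45, 444.82, 536.78.
Standard weights: 0.74, 0.06, 0.13, 0.07.
Standardized rate: 0.7400×26.63 + 0.0600×228.45 + 0.1300×444.82 + 0.0700×536.78 = 128.8131 per 100,000.

128.81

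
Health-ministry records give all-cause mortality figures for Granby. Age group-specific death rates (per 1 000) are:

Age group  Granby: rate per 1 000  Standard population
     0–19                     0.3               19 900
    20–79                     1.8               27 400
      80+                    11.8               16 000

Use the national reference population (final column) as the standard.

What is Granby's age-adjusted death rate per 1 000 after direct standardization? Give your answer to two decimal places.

3.86

Standard total = 63 300; weights = 0.3144, 0.4329, 0.2528.
Standardized rate: 0.3144×0.3 + 0.4329×1.8 + 0.2528×11.8 = 3.8561 per 1 000.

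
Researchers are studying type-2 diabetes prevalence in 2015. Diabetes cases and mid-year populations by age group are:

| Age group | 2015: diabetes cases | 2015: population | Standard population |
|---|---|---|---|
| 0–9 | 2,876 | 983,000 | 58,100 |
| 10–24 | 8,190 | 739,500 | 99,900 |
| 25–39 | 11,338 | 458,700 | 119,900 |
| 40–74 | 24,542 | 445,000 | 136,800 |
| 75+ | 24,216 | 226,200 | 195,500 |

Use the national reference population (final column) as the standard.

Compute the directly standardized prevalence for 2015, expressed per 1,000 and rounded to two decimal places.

53.61

Age-specific rates per 1,000 for 2015: 2.926, 11.075, 24.718, 55.151, 107.056.
Standard total = 610,200; weights = 0.0952, 0.1637, 0.1965, 0.2242, 0.3204.
Standardized rate: 0.0952×2.926 + 0.1637×11.075 + 0.1965×24.718 + 0.2242×55.151 + 0.3204×107.056 = 53.6120 per 1,000.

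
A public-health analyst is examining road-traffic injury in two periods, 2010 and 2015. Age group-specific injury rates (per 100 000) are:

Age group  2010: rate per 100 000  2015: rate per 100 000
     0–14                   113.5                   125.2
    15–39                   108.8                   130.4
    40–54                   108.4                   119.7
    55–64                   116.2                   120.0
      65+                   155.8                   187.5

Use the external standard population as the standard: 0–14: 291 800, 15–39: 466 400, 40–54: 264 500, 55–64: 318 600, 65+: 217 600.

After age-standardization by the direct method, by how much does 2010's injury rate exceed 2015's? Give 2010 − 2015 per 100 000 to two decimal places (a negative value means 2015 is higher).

Standard total = 1 558 900; weights = 0.1872, 0.2992, 0.1697, 0.2044, 0.1396.
2010: 0.1872×113.5 + 0.2992×108.8 + 0.1697×108.4 + 0.2044×116.2 + 0.1396×155.8 = 117.6848 per 100 000.
2015: 0.1872×125.2 + 0.2992×130.4 + 0.1697×119.7 + 0.2044×120.0 + 0.1396×187.5 = 133.4560 per 100 000.
Difference = 117.6848 − 133.4560 = -15.7712.

-15.77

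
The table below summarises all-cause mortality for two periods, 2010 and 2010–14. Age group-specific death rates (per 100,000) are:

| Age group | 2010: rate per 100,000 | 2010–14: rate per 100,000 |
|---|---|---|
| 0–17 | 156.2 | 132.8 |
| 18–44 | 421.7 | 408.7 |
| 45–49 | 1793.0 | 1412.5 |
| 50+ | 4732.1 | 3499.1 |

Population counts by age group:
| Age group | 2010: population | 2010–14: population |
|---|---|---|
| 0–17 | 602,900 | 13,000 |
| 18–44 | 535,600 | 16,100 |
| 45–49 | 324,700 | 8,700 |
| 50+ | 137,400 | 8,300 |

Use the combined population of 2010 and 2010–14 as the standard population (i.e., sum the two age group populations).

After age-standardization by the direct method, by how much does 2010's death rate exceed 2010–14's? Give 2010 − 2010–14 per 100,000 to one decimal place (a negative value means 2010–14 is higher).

Combined standard total = 1,646,700; weights = 0.3740, 0.3350, 0.2025, 0.0885.
2010: 0.3740×156.2 + 0.3350×421.7 + 0.2025×1793.0 + 0.0885×4732.1 = 981.4226 per 100,000.
2010–14: 0.3740×132.8 + 0.3350×408.7 + 0.2025×1412.5 + 0.0885×3499.1 = 782.1811 per 100,000.
Difference = 981.4226 − 782.1811 = 199.2415.

199.2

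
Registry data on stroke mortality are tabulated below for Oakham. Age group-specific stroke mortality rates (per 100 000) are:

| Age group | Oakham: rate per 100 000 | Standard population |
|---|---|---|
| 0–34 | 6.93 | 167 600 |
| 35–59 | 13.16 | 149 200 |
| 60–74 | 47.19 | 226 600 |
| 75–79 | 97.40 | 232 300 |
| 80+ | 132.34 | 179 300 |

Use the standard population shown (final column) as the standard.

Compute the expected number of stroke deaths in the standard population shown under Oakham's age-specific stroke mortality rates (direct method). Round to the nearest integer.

602

Expected stroke deaths = Σ (standard pop × age-specific rate ÷ 100 000)
= 167 600×6.93/100 000 + 149 200×13.16/100 000 + 226 600×47.19/100 000 + 232 300×97.40/100 000 + 179 300×132.34/100 000
= 11.61 + 19.63 + 106.93 + 226.26 + 237.29 = 601.73.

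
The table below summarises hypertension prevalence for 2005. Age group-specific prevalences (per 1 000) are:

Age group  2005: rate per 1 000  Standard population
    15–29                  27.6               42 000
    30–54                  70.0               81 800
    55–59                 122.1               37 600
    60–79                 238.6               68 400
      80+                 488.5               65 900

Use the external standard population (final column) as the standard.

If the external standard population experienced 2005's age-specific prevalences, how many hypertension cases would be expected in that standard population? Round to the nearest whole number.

59989

Expected hypertension cases = Σ (standard pop × age-specific rate ÷ 1 000)
= 42 000×27.6/1 000 + 81 800×70.0/1 000 + 37 600×122.1/1 000 + 68 400×238.6/1 000 + 65 900×488.5/1 000
= 1159.20 + 5726.00 + 4590.96 + 16320.24 + 32192.15 = 59988.55.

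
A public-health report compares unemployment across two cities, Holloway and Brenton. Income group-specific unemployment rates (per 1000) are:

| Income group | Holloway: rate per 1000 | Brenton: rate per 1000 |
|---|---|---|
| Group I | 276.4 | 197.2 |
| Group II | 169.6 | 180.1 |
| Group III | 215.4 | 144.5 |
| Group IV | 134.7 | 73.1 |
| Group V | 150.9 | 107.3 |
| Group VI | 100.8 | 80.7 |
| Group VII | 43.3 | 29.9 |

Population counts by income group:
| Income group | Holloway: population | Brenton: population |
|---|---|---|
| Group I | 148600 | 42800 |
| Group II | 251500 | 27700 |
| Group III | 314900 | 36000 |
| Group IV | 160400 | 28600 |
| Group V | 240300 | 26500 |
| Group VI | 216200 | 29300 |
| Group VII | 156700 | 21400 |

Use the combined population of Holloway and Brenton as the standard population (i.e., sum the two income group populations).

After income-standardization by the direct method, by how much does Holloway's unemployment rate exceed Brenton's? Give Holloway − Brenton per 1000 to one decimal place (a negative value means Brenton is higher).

Combined standard total = 1700900; weights = 0.1125, 0.1641, 0.2063, 0.1111, 0.1569, 0.1443, 0.1047.
Holloway: 0.1125×276.4 + 0.1641×169.6 + 0.2063×215.4 + 0.1111×134.7 + 0.1569×150.9 + 0.1443×100.8 + 0.1047×43.3 = 161.1004 per 1000.
Brenton: 0.1125×197.2 + 0.1641×180.1 + 0.2063×144.5 + 0.1111×73.1 + 0.1569×107.3 + 0.1443×80.7 + 0.1047×29.9 = 121.2967 per 1000.
Difference = 161.1004 − 121.2967 = 39.8037.

39.8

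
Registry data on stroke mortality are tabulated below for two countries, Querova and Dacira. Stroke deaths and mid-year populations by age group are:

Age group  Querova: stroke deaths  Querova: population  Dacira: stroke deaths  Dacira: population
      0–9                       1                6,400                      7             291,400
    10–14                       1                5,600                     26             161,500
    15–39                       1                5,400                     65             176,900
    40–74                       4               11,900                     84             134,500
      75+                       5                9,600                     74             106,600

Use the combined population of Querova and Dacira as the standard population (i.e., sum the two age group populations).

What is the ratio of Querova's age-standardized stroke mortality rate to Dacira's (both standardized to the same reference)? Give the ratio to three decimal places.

Age-specific rates per 100,000 for Querova: 15.62, 17.86, 18.52, 33.61, 52.08.
For Dacira: 2.40, 16.10, 36.74, 62.45, 69.42.
Combined standard total = 909,800; weights = 0.3273, 0.1837, 0.2004, 0.1609, 0.1277.
Querova: 0.3273×15.62 + 0.1837×17.86 + 0.2004×18.52 + 0.1609×33.61 + 0.1277×52.08 = 24.1658 per 100,000.
Dacira: 0.3273×2.40 + 0.1837×16.10 + 0.2004×36.74 + 0.1609×62.45 + 0.1277×69.42 = 30.0215 per 100,000.
Ratio = 24.1658 ÷ 30.0215 = 0.80495.

0.805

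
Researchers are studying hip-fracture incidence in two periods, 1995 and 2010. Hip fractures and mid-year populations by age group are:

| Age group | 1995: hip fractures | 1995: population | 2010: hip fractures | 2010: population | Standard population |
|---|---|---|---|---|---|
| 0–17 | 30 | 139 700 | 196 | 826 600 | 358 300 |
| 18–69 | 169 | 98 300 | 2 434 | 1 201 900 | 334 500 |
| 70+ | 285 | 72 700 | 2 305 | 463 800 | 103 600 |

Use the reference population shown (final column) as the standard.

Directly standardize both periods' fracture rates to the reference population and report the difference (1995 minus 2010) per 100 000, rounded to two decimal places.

Age-specific rates per 100 000 for 1995: 21.47, 171.92, 392.02.
For 2010: 23.71, 202.51, 496.98.
Standard total = 796 400; weights = 0.4499, 0.4200, 0.1301.
1995: 0.4499×21.47 + 0.4200×171.92 + 0.1301×392.02 = 132.8679 per 100 000.
2010: 0.4499×23.71 + 0.4200×202.51 + 0.1301×496.98 = 160.3762 per 100 000.
Difference = 132.8679 − 160.3762 = -27.5084.

-27.51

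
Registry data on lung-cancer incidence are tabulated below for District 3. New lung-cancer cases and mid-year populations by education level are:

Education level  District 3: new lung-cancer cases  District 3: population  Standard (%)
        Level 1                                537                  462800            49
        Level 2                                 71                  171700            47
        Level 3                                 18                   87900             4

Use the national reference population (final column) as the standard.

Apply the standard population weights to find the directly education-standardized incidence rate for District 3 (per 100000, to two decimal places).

Education-specific rates per 100000 for District 3: 116.03, 41.35, 20.48.
Standard weights: 0.49, 0.47, 0.04.
Standardized rate: 0.4900×116.03 + 0.4700×41.35 + 0.0400×20.48 = 77.1103 per 100000.

77.11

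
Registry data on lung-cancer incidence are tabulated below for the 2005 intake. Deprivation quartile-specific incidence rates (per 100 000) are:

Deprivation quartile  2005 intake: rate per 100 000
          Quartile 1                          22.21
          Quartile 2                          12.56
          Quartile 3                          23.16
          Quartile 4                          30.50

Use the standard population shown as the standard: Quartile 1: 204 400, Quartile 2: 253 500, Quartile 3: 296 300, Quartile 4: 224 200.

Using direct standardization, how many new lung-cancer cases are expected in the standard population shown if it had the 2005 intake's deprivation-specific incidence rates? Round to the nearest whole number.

214

Expected new lung-cancer cases = Σ (standard pop × deprivation-specific rate ÷ 100 000)
= 204 400×22.21/100 000 + 253 500×12.56/100 000 + 296 300×23.16/100 000 + 224 200×30.50/100 000
= 45.40 + 31.84 + 68.62 + 68.38 = 214.24.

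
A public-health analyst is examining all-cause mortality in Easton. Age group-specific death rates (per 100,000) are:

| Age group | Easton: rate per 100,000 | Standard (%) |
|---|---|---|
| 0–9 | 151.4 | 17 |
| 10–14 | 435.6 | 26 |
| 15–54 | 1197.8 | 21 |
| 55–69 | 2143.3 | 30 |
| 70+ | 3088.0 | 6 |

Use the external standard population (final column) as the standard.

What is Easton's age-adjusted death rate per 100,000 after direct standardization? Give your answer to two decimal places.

1218.80

Standard weights: 0.17, 0.26, 0.21, 0.30, 0.06.
Standardized rate: 0.1700×151.4 + 0.2600×435.6 + 0.2100×1197.8 + 0.3000×2143.3 + 0.0600×3088.0 = 1218.8020 per 100,000.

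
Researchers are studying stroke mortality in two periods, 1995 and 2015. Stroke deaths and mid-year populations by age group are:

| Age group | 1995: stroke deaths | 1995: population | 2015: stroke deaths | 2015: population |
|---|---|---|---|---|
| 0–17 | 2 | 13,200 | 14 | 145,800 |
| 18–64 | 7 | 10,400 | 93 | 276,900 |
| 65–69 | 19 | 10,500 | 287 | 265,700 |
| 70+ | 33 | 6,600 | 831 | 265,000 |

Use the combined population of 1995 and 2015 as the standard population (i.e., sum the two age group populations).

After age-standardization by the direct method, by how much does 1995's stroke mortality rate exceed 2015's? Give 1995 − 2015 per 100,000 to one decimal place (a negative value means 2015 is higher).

81.8

Age-specific rates per 100,000 for 1995: 15.15, 67.31, 180.95, 500.00.
For 2015: 9.60, 33.59, 108.02, 313.58.
Combined standard total = 994,100; weights = 0.1599, 0.2890, 0.2778, 0.2732.
1995: 0.1599×15.15 + 0.2890×67.31 + 0.2778×180.95 + 0.2732×500.00 = 208.7573 per 100,000.
2015: 0.1599×9.60 + 0.2890×33.59 + 0.2778×108.02 + 0.2732×313.58 = 126.9288 per 100,000.
Difference = 208.7573 − 126.9288 = 81.8285.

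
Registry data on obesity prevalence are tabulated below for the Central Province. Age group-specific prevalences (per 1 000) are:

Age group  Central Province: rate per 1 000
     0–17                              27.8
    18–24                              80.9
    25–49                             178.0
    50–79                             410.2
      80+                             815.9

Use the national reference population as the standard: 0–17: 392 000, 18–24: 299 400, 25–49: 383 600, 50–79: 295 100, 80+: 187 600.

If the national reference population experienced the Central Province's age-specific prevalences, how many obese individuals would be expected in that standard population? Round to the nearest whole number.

Expected obese individuals = Σ (standard pop × age-specific rate ÷ 1 000)
= 392 000×27.8/1 000 + 299 400×80.9/1 000 + 383 600×178.0/1 000 + 295 100×410.2/1 000 + 187 600×815.9/1 000
= 10897.60 + 24221.46 + 68280.80 + 121050.02 + 153062.84 = 377512.72.

377513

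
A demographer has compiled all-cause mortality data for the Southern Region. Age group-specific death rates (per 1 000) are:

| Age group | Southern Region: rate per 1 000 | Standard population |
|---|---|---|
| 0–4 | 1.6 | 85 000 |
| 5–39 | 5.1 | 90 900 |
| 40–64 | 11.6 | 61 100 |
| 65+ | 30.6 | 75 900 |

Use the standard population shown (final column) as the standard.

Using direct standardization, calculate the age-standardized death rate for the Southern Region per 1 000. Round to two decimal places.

Standard total = 312 900; weights = 0.2717, 0.2905, 0.1953, 0.2426.
Standardized rate: 0.2717×1.6 + 0.2905×5.1 + 0.1953×11.6 + 0.2426×30.6 = 11.6040 per 1 000.

11.60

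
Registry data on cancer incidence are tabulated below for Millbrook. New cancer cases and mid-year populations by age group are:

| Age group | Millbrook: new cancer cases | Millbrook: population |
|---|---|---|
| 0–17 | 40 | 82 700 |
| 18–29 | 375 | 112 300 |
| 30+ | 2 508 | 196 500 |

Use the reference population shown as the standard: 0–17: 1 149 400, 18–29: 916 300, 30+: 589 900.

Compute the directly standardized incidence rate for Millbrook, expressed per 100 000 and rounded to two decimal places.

Age-specific rates per 100 000 for Millbrook: 48.37, 333.93, 1276.34.
Standard total = 2 655 600; weights = 0.4328, 0.3450, 0.2221.
Standardized rate: 0.4328×48.37 + 0.3450×333.93 + 0.2221×1276.34 = 419.6722 per 100 000.

419.67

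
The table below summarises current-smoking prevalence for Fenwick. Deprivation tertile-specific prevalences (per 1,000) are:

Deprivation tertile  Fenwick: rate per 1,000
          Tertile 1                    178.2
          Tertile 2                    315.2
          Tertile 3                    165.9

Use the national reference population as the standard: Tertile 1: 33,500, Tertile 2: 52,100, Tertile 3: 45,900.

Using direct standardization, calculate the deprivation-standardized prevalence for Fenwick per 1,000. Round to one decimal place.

228.2

Standard total = 131,500; weights = 0.2548, 0.3962, 0.3490.
Standardized rate: 0.2548×178.2 + 0.3962×315.2 + 0.3490×165.9 = 228.1858 per 1,000.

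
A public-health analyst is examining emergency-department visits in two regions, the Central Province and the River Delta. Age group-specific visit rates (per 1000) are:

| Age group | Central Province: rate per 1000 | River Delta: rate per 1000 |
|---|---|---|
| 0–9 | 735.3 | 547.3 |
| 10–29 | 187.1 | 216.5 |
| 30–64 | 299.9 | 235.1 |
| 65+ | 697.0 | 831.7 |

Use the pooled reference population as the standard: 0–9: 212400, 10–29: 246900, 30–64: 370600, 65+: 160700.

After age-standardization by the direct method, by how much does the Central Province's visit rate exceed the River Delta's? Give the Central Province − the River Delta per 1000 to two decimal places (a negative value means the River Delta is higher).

Standard total = 990600; weights = 0.2144, 0.2492, 0.3741, 0.1622.
The Central Province: 0.2144×735.3 + 0.2492×187.1 + 0.3741×299.9 + 0.1622×697.0 = 429.5614 per 1000.
The River Delta: 0.2144×547.3 + 0.2492×216.5 + 0.3741×235.1 + 0.1622×831.7 = 394.1880 per 1000.
Difference = 429.5614 − 394.1880 = 35.3734.

35.37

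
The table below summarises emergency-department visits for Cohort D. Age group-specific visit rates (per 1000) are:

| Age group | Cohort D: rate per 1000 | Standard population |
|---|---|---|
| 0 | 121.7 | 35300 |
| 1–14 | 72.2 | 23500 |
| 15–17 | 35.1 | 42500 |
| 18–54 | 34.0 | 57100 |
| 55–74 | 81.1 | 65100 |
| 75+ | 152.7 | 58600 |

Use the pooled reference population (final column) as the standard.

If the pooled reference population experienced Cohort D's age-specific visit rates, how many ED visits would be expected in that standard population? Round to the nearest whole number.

Expected ED visits = Σ (standard pop × age-specific rate ÷ 1000)
= 35300×121.7/1000 + 23500×72.2/1000 + 42500×35.1/1000 + 57100×34.0/1000 + 65100×81.1/1000 + 58600×152.7/1000
= 4296.01 + 1696.70 + 1491.75 + 1941.40 + 5279.61 + 8948.22 = 23653.69.

23654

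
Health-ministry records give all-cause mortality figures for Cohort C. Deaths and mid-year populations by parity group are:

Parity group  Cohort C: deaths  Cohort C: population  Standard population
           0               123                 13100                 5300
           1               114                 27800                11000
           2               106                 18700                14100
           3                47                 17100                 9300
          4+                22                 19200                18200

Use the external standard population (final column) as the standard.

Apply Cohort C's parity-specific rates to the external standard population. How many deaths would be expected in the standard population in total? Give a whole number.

Parity-specific rates per 100000 for Cohort C: 938.93, 410.07, 566.84, 274.85, 114.58.
Expected deaths = Σ (standard pop × parity-specific rate ÷ 100000)
= 5300×938.93/100000 + 11000×410.07/100000 + 14100×566.84/100000 + 9300×274.85/100000 + 18200×114.58/100000
= 49.76 + 45.11 + 79.93 + 25.56 + 20.85 = 221.21.

221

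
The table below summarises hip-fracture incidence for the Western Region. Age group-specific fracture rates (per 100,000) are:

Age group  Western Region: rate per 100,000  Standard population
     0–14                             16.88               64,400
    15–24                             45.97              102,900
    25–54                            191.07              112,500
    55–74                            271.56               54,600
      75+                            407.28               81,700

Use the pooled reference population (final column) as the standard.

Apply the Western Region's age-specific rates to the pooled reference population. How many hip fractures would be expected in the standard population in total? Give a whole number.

Expected hip fractures = Σ (standard pop × age-specific rate ÷ 100,000)
= 64,400×16.88/100,000 + 102,900×45.97/100,000 + 112,500×191.07/100,000 + 54,600×271.56/100,000 + 81,700×407.28/100,000
= 10.87 + 47.30 + 214.95 + 148.27 + 332.75 = 754.15.

754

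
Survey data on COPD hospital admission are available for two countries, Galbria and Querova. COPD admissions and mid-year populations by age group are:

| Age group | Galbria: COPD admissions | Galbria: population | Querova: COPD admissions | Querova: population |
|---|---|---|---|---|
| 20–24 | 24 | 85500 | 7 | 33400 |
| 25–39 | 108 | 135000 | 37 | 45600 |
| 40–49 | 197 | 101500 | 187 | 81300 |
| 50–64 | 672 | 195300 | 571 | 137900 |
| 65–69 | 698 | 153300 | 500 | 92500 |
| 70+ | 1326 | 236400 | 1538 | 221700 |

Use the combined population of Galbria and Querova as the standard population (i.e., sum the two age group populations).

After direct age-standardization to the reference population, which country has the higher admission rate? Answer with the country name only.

Querova

Age-specific rates per 10000 for Galbria: 2.81, 8.00, 19.41, 34.41, 45.53, 56.09.
For Querova: 2.10, 8.11, 23.00, 41.41, 54.05, 69.37.
Combined standard total = 1519400; weights = 0.0783, 0.1189, 0.1203, 0.2193, 0.1618, 0.3015.
Galbria: 0.0783×2.81 + 0.1189×8.00 + 0.1203×19.41 + 0.2193×34.41 + 0.1618×45.53 + 0.3015×56.09 = 35.3288 per 10000.
Querova: 0.0783×2.10 + 0.1189×8.11 + 0.1203×23.00 + 0.2193×41.41 + 0.1618×54.05 + 0.3015×69.37 = 42.6367 per 10000.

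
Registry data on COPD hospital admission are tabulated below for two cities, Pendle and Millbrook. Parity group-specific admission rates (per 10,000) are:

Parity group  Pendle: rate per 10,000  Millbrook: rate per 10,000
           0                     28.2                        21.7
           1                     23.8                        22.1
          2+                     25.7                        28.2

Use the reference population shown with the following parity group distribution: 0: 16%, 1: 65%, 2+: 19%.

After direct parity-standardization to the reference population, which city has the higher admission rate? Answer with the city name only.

Standard weights: 0.16, 0.65, 0.19.
Pendle: 0.1600×28.2 + 0.6500×23.8 + 0.1900×25.7 = 24.8650 per 10,000.
Millbrook: 0.1600×21.7 + 0.6500×22.1 + 0.1900×28.2 = 23.1950 per 10,000.

Pendle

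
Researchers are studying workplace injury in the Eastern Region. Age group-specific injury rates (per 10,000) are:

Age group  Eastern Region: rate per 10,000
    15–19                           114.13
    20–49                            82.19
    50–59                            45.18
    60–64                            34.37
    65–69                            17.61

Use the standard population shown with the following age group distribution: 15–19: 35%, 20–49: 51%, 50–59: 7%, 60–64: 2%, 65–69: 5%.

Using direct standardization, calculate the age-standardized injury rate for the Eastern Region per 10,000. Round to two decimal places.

86.59

Standard weights: 0.35, 0.51, 0.07, 0.02, 0.05.
Standardized rate: 0.3500×114.13 + 0.5100×82.19 + 0.0700×45.18 + 0.0200×34.37 + 0.0500×17.61 = 86.5929 per 10,000.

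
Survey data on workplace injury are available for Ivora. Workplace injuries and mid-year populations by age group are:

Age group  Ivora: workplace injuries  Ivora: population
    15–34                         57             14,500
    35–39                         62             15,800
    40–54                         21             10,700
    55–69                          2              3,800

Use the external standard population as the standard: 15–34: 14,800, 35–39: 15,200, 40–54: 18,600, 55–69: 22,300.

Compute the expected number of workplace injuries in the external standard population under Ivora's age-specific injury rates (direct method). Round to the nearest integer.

166

Age-specific rates per 10,000 for Ivora: 39.31, 39.24, 19.63, 5.26.
Expected workplace injuries = Σ (standard pop × age-specific rate ÷ 10,000)
= 14,800×39.31/10,000 + 15,200×39.24/10,000 + 18,600×19.63/10,000 + 22,300×5.26/10,000
= 58.18 + 59.65 + 36.50 + 11.74 = 166.07.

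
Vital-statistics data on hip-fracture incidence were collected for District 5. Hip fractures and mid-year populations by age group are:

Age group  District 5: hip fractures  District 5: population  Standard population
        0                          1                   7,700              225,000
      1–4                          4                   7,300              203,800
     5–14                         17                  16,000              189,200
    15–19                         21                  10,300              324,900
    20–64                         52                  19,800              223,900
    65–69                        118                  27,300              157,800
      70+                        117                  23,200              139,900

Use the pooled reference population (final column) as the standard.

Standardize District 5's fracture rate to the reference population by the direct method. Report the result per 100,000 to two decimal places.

203.48

Age-specific rates per 100,000 for District 5: 12.99, 54.79, 106.25, 203.88, 262.63, 432.23, 504.31.
Standard total = 1,464,500; weights = 0.1536, 0.1392, 0.1292, 0.2219, 0.1529, 0.1078, 0.0955.
Standardized rate: 0.1536×12.99 + 0.1392×54.79 + 0.1292×106.25 + 0.2219×203.88 + 0.1529×262.63 + 0.1078×432.23 + 0.0955×504.31 = 203.4791 per 100,000.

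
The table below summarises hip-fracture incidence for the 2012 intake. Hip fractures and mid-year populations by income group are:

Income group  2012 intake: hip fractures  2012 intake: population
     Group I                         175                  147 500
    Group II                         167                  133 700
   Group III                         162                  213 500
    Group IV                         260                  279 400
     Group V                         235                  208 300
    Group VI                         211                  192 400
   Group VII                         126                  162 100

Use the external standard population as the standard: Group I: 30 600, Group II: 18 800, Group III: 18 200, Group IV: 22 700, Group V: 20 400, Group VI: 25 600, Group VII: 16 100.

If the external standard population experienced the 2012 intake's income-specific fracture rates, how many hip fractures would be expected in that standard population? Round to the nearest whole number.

158

Income-specific rates per 100 000 for the 2012 intake: 118.64, 124.91, 75.88, 93.06, 112.82, 109.67, 77.73.
Expected hip fractures = Σ (standard pop × income-specific rate ÷ 100 000)
= 30 600×118.64/100 000 + 18 800×124.91/100 000 + 18 200×75.88/100 000 + 22 700×93.06/100 000 + 20 400×112.82/100 000 + 25 600×109.67/100 000 + 16 100×77.73/100 000
= 36.31 + 23.48 + 13.81 + 21.12 + 23.01 + 28.07 + 12.51 = 158.33.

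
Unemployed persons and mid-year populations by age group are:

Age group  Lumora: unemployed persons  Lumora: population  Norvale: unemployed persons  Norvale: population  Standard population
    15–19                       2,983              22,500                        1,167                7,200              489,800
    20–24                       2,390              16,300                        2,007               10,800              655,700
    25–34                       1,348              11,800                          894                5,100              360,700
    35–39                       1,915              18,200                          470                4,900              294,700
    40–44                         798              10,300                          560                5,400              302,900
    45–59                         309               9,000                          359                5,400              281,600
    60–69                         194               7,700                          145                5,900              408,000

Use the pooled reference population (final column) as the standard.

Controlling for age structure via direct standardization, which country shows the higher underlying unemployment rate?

Age-specific rates per 1,000 for Lumora: 132.578, 146.626, 114.237, 105.220, 77.476, 34.333, 25.195.
For Norvale: 162.083, 185.833, 175.294, 95.918, 103.704, 66.481, 24.576.
Standard total = 2,793,400; weights = 0.1753, 0.2347, 0.1291, 0.1055, 0.1084, 0.1008, 0.1461.
Lumora: 0.1753×132.578 + 0.2347×146.626 + 0.1291×114.237 + 0.1055×105.220 + 0.1084×77.476 + 0.1008×34.333 + 0.1461×25.195 = 99.0577 per 1,000.
Norvale: 0.1753×162.083 + 0.2347×185.833 + 0.1291×175.294 + 0.1055×95.918 + 0.1084×103.704 + 0.1008×66.481 + 0.1461×24.576 = 126.3318 per 1,000.

Norvale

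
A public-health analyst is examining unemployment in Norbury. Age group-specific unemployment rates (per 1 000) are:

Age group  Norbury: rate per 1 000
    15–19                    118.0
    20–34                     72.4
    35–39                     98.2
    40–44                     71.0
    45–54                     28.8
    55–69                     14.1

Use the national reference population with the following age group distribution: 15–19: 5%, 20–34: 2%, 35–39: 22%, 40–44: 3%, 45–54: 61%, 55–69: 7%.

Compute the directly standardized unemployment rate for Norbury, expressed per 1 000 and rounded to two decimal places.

49.64

Standard weights: 0.05, 0.02, 0.22, 0.03, 0.61, 0.07.
Standardized rate: 0.0500×118.0 + 0.0200×72.4 + 0.2200×98.2 + 0.0300×71.0 + 0.6100×28.8 + 0.0700×14.1 = 49.6370 per 1 000.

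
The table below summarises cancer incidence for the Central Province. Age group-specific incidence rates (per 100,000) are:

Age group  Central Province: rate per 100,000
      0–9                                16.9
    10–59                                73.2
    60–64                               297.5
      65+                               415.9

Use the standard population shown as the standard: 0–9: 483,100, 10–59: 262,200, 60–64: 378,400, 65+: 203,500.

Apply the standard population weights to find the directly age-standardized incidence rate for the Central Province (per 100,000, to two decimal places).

Standard total = 1,327,200; weights = 0.3640, 0.1976, 0.2851, 0.1533.
Standardized rate: 0.3640×16.9 + 0.1976×73.2 + 0.2851×297.5 + 0.1533×415.9 = 169.2036 per 100,000.

169.20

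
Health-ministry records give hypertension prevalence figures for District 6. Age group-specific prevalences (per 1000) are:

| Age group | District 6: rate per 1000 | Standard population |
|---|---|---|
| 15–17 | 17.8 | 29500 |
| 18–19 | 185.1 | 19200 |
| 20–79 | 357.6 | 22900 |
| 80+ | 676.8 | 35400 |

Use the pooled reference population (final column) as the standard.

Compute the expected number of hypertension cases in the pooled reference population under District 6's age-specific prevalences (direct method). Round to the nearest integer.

Expected hypertension cases = Σ (standard pop × age-specific rate ÷ 1000)
= 29500×17.8/1000 + 19200×185.1/1000 + 22900×357.6/1000 + 35400×676.8/1000
= 525.10 + 3553.92 + 8189.04 + 23958.72 = 36226.78.

36227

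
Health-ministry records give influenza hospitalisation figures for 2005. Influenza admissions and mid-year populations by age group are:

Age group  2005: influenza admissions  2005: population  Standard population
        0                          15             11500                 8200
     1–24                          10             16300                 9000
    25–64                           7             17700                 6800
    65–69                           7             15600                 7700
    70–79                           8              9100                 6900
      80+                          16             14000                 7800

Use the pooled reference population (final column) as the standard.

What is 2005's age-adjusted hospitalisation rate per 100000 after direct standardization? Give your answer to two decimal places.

Age-specific rates per 100000 for 2005: 130.43, 61.35, 39.55, 44.87, 87.91, 114.29.
Standard total = 46400; weights = 0.1767, 0.1940, 0.1466, 0.1659, 0.1487, 0.1681.
Standardized rate: 0.1767×130.43 + 0.1940×61.35 + 0.1466×39.55 + 0.1659×44.87 + 0.1487×87.91 + 0.1681×114.29 = 80.4779 per 100000.

80.48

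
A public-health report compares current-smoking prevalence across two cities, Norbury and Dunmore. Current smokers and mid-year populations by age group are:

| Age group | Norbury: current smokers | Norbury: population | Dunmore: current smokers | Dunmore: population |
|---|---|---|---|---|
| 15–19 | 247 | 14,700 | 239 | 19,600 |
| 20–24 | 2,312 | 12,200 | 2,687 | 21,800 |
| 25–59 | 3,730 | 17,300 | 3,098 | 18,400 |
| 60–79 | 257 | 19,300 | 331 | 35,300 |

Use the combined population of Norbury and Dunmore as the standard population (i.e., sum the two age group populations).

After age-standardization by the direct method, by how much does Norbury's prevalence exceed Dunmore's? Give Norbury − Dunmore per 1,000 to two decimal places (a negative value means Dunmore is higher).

27.19

Age-specific rates per 1,000 for Norbury: 16.803, 189.508, 215.607, 13.316.
For Dunmore: 12.194, 123.257, 168.370, 9.377.
Combined standard total = 158,600; weights = 0.2163, 0.2144, 0.2251, 0.3443.
Norbury: 0.2163×16.803 + 0.2144×189.508 + 0.2251×215.607 + 0.3443×13.316 = 97.3760 per 1,000.
Dunmore: 0.2163×12.194 + 0.2144×123.257 + 0.2251×168.370 + 0.3443×9.377 = 70.1876 per 1,000.
Difference = 97.3760 − 70.1876 = 27.1884.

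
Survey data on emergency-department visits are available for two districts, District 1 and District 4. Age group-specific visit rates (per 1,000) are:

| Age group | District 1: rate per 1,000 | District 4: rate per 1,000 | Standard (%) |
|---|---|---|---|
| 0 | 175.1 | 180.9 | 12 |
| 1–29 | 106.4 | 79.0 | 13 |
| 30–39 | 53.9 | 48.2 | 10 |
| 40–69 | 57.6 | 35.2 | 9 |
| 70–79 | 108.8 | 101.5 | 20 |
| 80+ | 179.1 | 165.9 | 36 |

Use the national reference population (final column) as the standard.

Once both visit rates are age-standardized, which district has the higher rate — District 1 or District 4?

Standard weights: 0.12, 0.13, 0.10, 0.09, 0.20, 0.36.
District 1: 0.1200×175.1 + 0.1300×106.4 + 0.1000×53.9 + 0.0900×57.6 + 0.2000×108.8 + 0.3600×179.1 = 131.6540 per 1,000.
District 4: 0.1200×180.9 + 0.1300×79.0 + 0.1000×48.2 + 0.0900×35.2 + 0.2000×101.5 + 0.3600×165.9 = 119.9900 per 1,000.

District 1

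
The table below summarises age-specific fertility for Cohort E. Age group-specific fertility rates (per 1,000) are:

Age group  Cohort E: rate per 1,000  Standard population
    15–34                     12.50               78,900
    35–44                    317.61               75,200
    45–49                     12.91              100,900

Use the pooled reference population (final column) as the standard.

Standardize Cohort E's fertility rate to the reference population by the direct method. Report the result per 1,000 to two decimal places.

102.64

Standard total = 255,000; weights = 0.3094, 0.2949, 0.3957.
Standardized rate: 0.3094×12.50 + 0.2949×317.61 + 0.3957×12.91 = 102.6398 per 1,000.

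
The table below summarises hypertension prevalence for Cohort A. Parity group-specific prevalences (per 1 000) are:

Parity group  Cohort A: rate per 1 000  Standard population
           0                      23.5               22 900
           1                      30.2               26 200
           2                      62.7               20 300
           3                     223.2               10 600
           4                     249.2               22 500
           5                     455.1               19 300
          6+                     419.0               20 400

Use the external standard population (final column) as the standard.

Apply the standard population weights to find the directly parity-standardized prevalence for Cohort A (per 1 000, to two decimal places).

Standard total = 142 200; weights = 0.1610, 0.1842, 0.1428, 0.0745, 0.1582, 0.1357, 0.1435.
Standardized rate: 0.1610×23.5 + 0.1842×30.2 + 0.1428×62.7 + 0.0745×223.2 + 0.1582×249.2 + 0.1357×455.1 + 0.1435×419.0 = 196.2458 per 1 000.

196.25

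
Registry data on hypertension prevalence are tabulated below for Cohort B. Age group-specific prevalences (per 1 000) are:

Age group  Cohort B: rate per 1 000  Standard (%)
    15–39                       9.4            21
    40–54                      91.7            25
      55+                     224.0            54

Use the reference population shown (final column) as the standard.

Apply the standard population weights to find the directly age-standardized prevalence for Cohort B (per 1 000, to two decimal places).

145.86

Standard weights: 0.21, 0.25, 0.54.
Standardized rate: 0.2100×9.4 + 0.2500×91.7 + 0.5400×224.0 = 145.8590 per 1 000.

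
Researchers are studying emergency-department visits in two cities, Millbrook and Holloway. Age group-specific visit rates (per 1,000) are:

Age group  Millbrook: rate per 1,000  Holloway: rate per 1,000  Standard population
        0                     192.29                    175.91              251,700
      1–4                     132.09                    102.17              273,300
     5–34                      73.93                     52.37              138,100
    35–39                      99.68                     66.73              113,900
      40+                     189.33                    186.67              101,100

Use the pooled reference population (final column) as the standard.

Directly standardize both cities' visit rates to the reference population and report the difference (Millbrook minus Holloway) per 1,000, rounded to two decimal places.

21.98

Standard total = 878,100; weights = 0.2866, 0.3112, 0.1573, 0.1297, 0.1151.
Millbrook: 0.2866×192.29 + 0.3112×132.09 + 0.1573×73.93 + 0.1297×99.68 + 0.1151×189.33 = 142.5853 per 1,000.
Holloway: 0.2866×175.91 + 0.3112×102.17 + 0.1573×52.37 + 0.1297×66.73 + 0.1151×186.67 = 120.6068 per 1,000.
Difference = 142.5853 − 120.6068 = 21.9785.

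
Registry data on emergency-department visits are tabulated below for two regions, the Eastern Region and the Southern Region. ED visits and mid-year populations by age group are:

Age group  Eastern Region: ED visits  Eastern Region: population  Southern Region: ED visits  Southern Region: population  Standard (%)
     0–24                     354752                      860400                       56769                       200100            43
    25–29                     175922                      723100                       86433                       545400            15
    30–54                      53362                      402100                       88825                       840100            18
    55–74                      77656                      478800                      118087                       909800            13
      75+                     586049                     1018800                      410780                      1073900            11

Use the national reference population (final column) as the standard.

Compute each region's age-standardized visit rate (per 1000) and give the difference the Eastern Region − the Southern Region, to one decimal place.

98.3

Age-specific rates per 1000 for the Eastern Region: 412.311, 243.289, 132.708, 162.189, 575.235.
For the Southern Region: 283.703, 158.476, 105.731, 129.794, 382.512.
Standard weights: 0.43, 0.15, 0.18, 0.13, 0.11.
The Eastern Region: 0.4300×412.311 + 0.1500×243.289 + 0.1800×132.708 + 0.1300×162.189 + 0.1100×575.235 = 322.0347 per 1000.
The Southern Region: 0.4300×283.703 + 0.1500×158.476 + 0.1800×105.731 + 0.1300×129.794 + 0.1100×382.512 = 223.7451 per 1000.
Difference = 322.0347 − 223.7451 = 98.2896.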